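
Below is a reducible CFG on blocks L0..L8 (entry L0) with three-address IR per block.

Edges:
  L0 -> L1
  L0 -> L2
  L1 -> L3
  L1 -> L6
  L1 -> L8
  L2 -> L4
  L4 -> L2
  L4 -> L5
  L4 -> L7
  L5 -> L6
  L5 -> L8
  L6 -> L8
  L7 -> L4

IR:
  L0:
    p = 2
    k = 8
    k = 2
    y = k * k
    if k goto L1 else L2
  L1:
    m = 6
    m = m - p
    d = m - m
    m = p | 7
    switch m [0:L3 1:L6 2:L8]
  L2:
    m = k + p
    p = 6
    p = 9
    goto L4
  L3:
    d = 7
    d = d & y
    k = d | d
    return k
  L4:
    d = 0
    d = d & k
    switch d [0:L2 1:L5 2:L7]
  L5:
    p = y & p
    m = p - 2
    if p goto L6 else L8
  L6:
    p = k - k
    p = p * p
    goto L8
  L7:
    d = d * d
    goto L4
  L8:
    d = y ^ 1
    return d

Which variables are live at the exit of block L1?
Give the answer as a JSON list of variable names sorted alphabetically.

Answer: ["k", "y"]

Analysis:
Block summaries:
  L0: {k,p,y} / ∅
  L1: {d,m} / {p}
  L2: {m,p} / {k,p}
  L3: {d,k} / {y}
  L4: {d} / {k}
  L5: {m,p} / {p,y}
  L6: {p} / {k}
  L7: {d} / {d}
  L8: {d} / {y}

Liveness:
  L0 li=∅ lo={k,p,y}
  L1 li={k,p,y} lo={k,y}
  L2 li={k,p,y} lo={k,p,y}
  L3 li={y} lo=∅
  L4 li={k,p,y} lo={d,k,p,y}
  L5 li={k,p,y} lo={k,y}
  L6 li={k,y} lo={y}
  L7 li={d,k,p,y} lo={k,p,y}
  L8 li={y} lo=∅

live-out(L1) = ["k", "y"]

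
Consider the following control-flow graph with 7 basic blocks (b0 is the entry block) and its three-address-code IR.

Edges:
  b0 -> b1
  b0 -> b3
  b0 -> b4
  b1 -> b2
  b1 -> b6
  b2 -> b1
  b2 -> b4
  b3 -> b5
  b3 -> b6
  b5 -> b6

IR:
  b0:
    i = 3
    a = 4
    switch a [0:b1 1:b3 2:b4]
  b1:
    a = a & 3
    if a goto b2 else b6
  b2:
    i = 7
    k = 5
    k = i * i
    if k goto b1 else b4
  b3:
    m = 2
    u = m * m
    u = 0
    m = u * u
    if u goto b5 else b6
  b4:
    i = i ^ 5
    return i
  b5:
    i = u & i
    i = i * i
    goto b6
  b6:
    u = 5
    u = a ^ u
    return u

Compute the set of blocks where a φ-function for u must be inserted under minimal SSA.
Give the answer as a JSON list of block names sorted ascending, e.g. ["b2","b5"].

idom tree: b1←b0 b2←b1 b3←b0 b4←b0 b5←b3 b6←b0
Dom at joins:
  b1: preds {b0,b2}: {b0} ∩ {b0,b1,b2} = {b0}; idom=b0
  b4: preds {b0,b2}: {b0} ∩ {b0,b1,b2} = {b0}; idom=b0
  b6: preds {b1,b3,b5}: {b0,b1} ∩ {b0,b3} ∩ {b0,b3,b5} = {b0}; idom=b0

DF derivation:
  b1←b0: walk · to b0
  b1←b2: walk b2→b1 to b0
  b4←b0: walk · to b0
  b4←b2: walk b2→b1 to b0
  b6←b1: walk b1 to b0
  b6←b3: walk b3 to b0
  b6←b5: walk b5→b3 to b0
  b0: DF=∅
  b1: DF={b1,b4,b6}
  b2: DF={b1,b4}
  b3: DF={b6}
  b4: DF=∅
  b5: DF={b6}
  b6: DF=∅

φ for u: defs {b3,b6}
  DF⁺ = {b6}

Answer: ["b6"]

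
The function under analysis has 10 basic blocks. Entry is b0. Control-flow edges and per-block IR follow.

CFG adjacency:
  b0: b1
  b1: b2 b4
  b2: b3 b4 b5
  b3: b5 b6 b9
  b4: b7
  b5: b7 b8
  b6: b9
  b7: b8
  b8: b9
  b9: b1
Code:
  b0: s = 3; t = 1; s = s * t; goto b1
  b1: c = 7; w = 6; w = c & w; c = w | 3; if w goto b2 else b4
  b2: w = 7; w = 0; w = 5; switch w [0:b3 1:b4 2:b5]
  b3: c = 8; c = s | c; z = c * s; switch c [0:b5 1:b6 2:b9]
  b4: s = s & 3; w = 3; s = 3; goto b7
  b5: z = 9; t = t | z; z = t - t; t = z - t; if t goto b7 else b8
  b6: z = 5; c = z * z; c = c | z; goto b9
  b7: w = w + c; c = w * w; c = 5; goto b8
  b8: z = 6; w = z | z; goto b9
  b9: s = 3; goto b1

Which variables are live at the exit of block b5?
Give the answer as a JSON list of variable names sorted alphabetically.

Block summaries:
  b0: def={s,t} ue=∅
  b1: def={c,w} ue=∅
  b2: def={w} ue=∅
  b3: def={c,z} ue={s}
  b4: def={s,w} ue={s}
  b5: def={t,z} ue={t}
  b6: def={c,z} ue=∅
  b7: def={c,w} ue={c,w}
  b8: def={w,z} ue=∅
  b9: def={s} ue=∅

Backward fixpoint:
  b0: in=∅ out={s,t}
  b1: in={s,t} out={c,s,t}
  b2: in={c,s,t} out={c,s,t,w}
  b3: in={s,t,w} out={c,t,w}
  b4: in={c,s,t} out={c,t,w}
  b5: in={c,t,w} out={c,t,w}
  b6: in={t} out={t}
  b7: in={c,t,w} out={t}
  b8: in={t} out={t}
  b9: in={t} out={s,t}

live-out(b5) = ["c", "t", "w"]

Answer: ["c", "t", "w"]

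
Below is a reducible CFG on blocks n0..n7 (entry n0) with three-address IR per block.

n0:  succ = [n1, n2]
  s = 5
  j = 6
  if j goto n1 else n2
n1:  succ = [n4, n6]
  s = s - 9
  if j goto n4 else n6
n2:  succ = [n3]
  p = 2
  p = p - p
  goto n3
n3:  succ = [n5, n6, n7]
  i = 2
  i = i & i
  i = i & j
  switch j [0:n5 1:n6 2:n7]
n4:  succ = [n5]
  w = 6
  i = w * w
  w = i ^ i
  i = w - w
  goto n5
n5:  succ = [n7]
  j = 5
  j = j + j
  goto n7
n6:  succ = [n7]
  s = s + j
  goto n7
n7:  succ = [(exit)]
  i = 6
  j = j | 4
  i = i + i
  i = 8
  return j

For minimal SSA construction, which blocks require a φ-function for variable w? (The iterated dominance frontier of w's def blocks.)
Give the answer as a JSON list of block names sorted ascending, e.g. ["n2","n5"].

Answer: ["n5", "n7"]

Derivation:
idom tree: n1←n0 n2←n0 n3←n2 n4←n1 n5←n0 n6←n0 n7←n0
Dom at joins:
  n5: preds {n3,n4}: {n0,n2,n3} ∩ {n0,n1,n4} = {n0}; idom=n0
  n6: preds {n1,n3}: {n0,n1} ∩ {n0,n2,n3} = {n0}; idom=n0
  n7: preds {n3,n5,n6}: {n0,n2,n3} ∩ {n0,n5} ∩ {n0,n6} = {n0}; idom=n0

DF walk-up:
  n5←n3: walk n3→n2 to n0
  n5←n4: walk n4→n1 to n0
  n6←n1: walk n1 to n0
  n6←n3: walk n3→n2 to n0
  n7←n3: walk n3→n2 to n0
  n7←n5: walk n5 to n0
  n7←n6: walk n6 to n0
  DF(n0)=∅
  DF(n1)={n5,n6}
  DF(n2)={n5,n6,n7}
  DF(n3)={n5,n6,n7}
  DF(n4)={n5}
  DF(n5)={n7}
  DF(n6)={n7}
  DF(n7)=∅

φ for w: defs {n4}
  DF⁺ = {n5,n7}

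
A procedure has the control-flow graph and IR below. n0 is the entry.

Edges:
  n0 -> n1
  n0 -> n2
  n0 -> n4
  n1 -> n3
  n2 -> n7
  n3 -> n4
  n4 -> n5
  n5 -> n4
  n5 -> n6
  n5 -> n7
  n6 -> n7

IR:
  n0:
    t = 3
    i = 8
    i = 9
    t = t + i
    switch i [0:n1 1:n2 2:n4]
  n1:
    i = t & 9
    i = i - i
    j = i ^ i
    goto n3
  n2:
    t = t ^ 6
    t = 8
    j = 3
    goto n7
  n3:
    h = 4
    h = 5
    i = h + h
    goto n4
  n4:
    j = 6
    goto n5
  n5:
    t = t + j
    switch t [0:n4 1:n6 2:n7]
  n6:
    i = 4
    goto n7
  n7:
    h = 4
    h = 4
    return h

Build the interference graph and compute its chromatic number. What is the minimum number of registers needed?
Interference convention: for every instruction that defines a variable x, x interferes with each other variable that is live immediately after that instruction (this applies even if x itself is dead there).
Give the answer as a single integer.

Block summaries:
  n0: {i,t} / ∅
  n1: {i,j} / {t}
  n2: {j,t} / {t}
  n3: {h,i} / ∅
  n4: {j} / ∅
  n5: {t} / {j,t}
  n6: {i} / ∅
  n7: {h} / ∅

Liveness:
  n0: in=∅ out={t}
  n1: in={t} out={t}
  n2: in={t} out=∅
  n3: in={t} out={t}
  n4: in={t} out={j,t}
  n5: in={j,t} out={t}
  n6: in=∅ out=∅
  n7: in=∅ out=∅

Conflict graph:
  h — {t}
  i — {t}
  j — {t}
  t — {h,i,j}

Colouring:
  lower bound: {h,t} mutually conflict ⇒ χ ≥ 2
  2-colouring: r0={t}  r1={h,i,j}
  χ = 2

Answer: 2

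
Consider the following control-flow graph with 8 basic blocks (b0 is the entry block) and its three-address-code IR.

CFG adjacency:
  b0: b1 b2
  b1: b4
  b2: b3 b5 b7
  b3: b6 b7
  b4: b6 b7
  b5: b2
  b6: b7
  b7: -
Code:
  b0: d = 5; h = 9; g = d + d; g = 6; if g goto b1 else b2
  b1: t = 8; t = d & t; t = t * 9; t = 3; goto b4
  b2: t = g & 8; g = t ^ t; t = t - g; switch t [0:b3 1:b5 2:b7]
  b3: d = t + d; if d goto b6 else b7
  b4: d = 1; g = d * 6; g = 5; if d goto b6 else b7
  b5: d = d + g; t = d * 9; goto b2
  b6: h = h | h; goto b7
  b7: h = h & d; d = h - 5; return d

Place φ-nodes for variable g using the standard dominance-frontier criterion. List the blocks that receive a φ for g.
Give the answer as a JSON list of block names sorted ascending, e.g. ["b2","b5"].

Answer: ["b2", "b6", "b7"]

Analysis:
idom tree: b1←b0 b2←b0 b3←b2 b4←b1 b5←b2 b6←b0 b7←b0
Dom∩ at merges:
  b2: preds {b0,b5}: {b0} ∩ {b0,b2,b5} = {b0}; idom=b0
  b6: preds {b3,b4}: {b0,b2,b3} ∩ {b0,b1,b4} = {b0}; idom=b0
  b7: preds {b2,b3,b4,b6}: {b0,b2} ∩ {b0,b2,b3} ∩ {b0,b1,b4} ∩ {b0,b6} = {b0}; idom=b0

Frontier:
  b2←b0: walk · to b0
  b2←b5: walk b5→b2 to b0
  b6←b3: walk b3→b2 to b0
  b6←b4: walk b4→b1 to b0
  b7←b2: walk b2 to b0
  b7←b3: walk b3→b2 to b0
  b7←b4: walk b4→b1 to b0
  b7←b6: walk b6 to b0
  DF(b0)=∅
  DF(b1)={b6,b7}
  DF(b2)={b2,b6,b7}
  DF(b3)={b6,b7}
  DF(b4)={b6,b7}
  DF(b5)={b2}
  DF(b6)={b7}
  DF(b7)=∅

φ for g: defs {b0,b2,b4}
  DF⁺ = {b2,b6,b7}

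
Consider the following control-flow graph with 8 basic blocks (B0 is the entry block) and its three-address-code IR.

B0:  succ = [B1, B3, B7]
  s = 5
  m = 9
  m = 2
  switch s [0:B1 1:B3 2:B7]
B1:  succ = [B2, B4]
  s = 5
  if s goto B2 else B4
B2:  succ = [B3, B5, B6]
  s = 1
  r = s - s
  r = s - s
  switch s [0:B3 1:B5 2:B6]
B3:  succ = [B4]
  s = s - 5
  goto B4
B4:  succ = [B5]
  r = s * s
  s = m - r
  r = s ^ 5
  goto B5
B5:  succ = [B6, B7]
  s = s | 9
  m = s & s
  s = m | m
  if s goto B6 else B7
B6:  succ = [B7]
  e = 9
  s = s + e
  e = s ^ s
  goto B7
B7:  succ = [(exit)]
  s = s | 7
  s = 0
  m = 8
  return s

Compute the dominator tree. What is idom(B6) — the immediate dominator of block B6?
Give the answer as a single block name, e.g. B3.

idom tree: B1←B0 B2←B1 B3←B0 B4←B0 B5←B0 B6←B0 B7←B0
Dom∩ at merges:
  B3: preds {B0,B2}: {B0} ∩ {B0,B1,B2} = {B0}; idom=B0
  B4: preds {B1,B3}: {B0,B1} ∩ {B0,B3} = {B0}; idom=B0
  B5: preds {B2,B4}: {B0,B1,B2} ∩ {B0,B4} = {B0}; idom=B0
  B6: preds {B2,B5}: {B0,B1,B2} ∩ {B0,B5} = {B0}; idom=B0
  B7: preds {B0,B5,B6}: {B0} ∩ {B0,B5} ∩ {B0,B6} = {B0}; idom=B0

idom(B6) = B0

Answer: B0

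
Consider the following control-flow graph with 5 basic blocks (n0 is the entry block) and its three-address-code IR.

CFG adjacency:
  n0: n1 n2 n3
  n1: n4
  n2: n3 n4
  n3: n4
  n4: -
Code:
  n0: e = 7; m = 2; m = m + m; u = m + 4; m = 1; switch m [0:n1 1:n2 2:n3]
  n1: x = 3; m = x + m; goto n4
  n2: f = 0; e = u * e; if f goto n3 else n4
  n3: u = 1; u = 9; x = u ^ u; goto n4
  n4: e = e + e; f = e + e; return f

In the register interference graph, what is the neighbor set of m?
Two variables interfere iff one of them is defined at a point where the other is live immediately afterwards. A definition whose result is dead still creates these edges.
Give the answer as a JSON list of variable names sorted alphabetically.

Block summaries:
  n0: def={e,m,u} ue=∅
  n1: def={m,x} ue={m}
  n2: def={e,f} ue={e,u}
  n3: def={u,x} ue=∅
  n4: def={e,f} ue={e}

Backward fixpoint:
  n0: in=∅ out={e,m,u}
  n1: in={e,m} out={e}
  n2: in={e,u} out={e}
  n3: in={e} out={e}
  n4: in={e} out=∅

Conflict graph:
  e — {f,m,u,x}
  f — {e,u}
  m — {e,u,x}
  u — {e,f,m}
  x — {e,m}

N(m) = ["e", "u", "x"]

Answer: ["e", "u", "x"]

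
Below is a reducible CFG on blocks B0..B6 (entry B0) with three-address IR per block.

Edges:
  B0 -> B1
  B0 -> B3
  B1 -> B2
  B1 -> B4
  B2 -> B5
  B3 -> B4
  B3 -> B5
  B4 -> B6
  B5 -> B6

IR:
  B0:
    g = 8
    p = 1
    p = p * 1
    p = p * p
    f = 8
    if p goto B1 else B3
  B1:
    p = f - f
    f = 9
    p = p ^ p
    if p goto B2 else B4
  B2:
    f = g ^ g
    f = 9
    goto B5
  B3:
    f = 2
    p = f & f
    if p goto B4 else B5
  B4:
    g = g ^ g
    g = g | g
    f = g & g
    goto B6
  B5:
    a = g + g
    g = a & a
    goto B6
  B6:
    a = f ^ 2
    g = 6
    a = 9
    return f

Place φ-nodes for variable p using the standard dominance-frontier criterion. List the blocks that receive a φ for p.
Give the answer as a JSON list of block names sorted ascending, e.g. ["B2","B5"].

Answer: ["B4", "B5", "B6"]

Analysis:
idom tree: B1←B0 B2←B1 B3←B0 B4←B0 B5←B0 B6←B0
Dom∩ at merges:
  B4: preds {B1,B3}: {B0,B1} ∩ {B0,B3} = {B0}; idom=B0
  B5: preds {B2,B3}: {B0,B1,B2} ∩ {B0,B3} = {B0}; idom=B0
  B6: preds {B4,B5}: {B0,B4} ∩ {B0,B5} = {B0}; idom=B0

DF walk-up:
  B4←B1: walk B1 to B0
  B4←B3: walk B3 to B0
  B5←B2: walk B2→B1 to B0
  B5←B3: walk B3 to B0
  B6←B4: walk B4 to B0
  B6←B5: walk B5 to B0
  B0: DF=∅
  B1: DF={B4,B5}
  B2: DF={B5}
  B3: DF={B4,B5}
  B4: DF={B6}
  B5: DF={B6}
  B6: DF=∅

φ for p: defs {B0,B1,B3}
  DF⁺ = {B4,B5,B6}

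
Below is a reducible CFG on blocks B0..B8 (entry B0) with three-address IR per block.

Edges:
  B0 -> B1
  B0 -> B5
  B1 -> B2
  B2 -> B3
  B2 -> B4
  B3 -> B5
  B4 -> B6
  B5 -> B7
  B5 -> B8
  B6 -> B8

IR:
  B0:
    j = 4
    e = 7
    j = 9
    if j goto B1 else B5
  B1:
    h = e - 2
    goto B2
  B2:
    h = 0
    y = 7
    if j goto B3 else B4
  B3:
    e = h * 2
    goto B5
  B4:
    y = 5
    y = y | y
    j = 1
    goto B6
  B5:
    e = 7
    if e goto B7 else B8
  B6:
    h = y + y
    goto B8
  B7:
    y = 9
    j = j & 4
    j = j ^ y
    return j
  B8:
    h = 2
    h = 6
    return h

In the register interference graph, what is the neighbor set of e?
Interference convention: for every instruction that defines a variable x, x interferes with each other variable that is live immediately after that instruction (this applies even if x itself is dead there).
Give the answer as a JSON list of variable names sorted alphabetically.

Answer: ["j"]

Derivation:
def/use:
  B0: def={e,j} ue=∅
  B1: def={h} ue={e}
  B2: def={h,y} ue={j}
  B3: def={e} ue={h}
  B4: def={j,y} ue=∅
  B5: def={e} ue=∅
  B6: def={h} ue={y}
  B7: def={j,y} ue={j}
  B8: def={h} ue=∅

Backward fixpoint:
  B0: in=∅ out={e,j}
  B1: in={e,j} out={j}
  B2: in={j} out={h,j}
  B3: in={h,j} out={j}
  B4: in=∅ out={y}
  B5: in={j} out={j}
  B6: in={y} out=∅
  B7: in={j} out=∅
  B8: in=∅ out=∅

Conflict graph:
  e — {j}
  h — {j,y}
  j — {e,h,y}
  y — {h,j}

N(e) = ["j"]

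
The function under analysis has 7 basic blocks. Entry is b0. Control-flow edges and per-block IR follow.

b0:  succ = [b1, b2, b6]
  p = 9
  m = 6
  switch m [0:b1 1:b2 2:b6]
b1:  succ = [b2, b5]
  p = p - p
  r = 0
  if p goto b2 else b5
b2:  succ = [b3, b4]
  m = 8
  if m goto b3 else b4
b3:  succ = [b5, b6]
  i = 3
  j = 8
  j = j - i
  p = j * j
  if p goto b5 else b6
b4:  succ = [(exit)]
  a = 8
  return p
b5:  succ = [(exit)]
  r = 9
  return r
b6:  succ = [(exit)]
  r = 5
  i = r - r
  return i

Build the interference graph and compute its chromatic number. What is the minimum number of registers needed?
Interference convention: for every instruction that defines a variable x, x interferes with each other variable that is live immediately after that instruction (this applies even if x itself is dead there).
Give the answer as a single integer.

Answer: 2

Derivation:
Block summaries:
  b0: def={m,p} ue=∅
  b1: def={p,r} ue={p}
  b2: def={m} ue=∅
  b3: def={i,j,p} ue=∅
  b4: def={a} ue={p}
  b5: def={r} ue=∅
  b6: def={i,r} ue=∅

Backward fixpoint:
  b0 li=∅ lo={p}
  b1 li={p} lo={p}
  b2 li={p} lo={p}
  b3 li=∅ lo=∅
  b4 li={p} lo=∅
  b5 li=∅ lo=∅
  b6 li=∅ lo=∅

Interfere edges:
  a — {p}
  i — {j}
  j — {i}
  m — {p}
  p — {a,m,r}
  r — {p}

Chromatic number:
  clique {a,p} ⇒ need ≥ 2
  assign a→R1 i→R0 j→R1 m→R1 p→R0 r→R1 — no edge inside a register ⇒ χ ≤ 2
  χ = 2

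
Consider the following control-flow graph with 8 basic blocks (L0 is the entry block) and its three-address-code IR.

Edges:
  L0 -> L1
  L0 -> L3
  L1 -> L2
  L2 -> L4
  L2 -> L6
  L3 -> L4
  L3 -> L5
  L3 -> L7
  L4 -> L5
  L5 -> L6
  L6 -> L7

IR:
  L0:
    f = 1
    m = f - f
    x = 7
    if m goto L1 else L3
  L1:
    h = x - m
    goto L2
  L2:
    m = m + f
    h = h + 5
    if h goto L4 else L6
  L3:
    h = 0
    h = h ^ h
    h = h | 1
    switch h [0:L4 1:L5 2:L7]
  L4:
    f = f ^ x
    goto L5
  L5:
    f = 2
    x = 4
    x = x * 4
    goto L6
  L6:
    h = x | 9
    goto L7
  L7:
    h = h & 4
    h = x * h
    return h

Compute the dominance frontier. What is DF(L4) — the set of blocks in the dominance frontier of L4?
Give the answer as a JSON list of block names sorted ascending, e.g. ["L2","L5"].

idom tree: L1←L0 L2←L1 L3←L0 L4←L0 L5←L0 L6←L0 L7←L0
Dom at joins:
  L4: preds {L2,L3}: {L0,L1,L2} ∩ {L0,L3} = {L0}; idom=L0
  L5: preds {L3,L4}: {L0,L3} ∩ {L0,L4} = {L0}; idom=L0
  L6: preds {L2,L5}: {L0,L1,L2} ∩ {L0,L5} = {L0}; idom=L0
  L7: preds {L3,L6}: {L0,L3} ∩ {L0,L6} = {L0}; idom=L0

DF derivation:
  L4←L2: walk L2→L1 to L0
  L4←L3: walk L3 to L0
  L5←L3: walk L3 to L0
  L5←L4: walk L4 to L0
  L6←L2: walk L2→L1 to L0
  L6←L5: walk L5 to L0
  L7←L3: walk L3 to L0
  L7←L6: walk L6 to L0
  L0: DF=∅
  L1: DF={L4,L6}
  L2: DF={L4,L6}
  L3: DF={L4,L5,L7}
  L4: DF={L5}
  L5: DF={L6}
  L6: DF={L7}
  L7: DF=∅

DF(L4) = ["L5"]

Answer: ["L5"]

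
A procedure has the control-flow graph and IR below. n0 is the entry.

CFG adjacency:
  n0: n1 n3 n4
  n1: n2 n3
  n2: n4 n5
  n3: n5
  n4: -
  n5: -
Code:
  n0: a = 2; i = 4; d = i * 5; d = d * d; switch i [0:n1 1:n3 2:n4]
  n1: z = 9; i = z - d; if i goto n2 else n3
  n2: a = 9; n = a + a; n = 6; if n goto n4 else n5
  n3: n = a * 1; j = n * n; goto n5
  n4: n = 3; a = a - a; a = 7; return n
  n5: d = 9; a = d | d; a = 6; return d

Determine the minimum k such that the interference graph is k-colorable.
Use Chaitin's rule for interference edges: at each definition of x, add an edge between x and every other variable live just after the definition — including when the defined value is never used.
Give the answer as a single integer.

Answer: 3

Working:
Per-block:
  n0: {a,d,i} / ∅
  n1: {i,z} / {d}
  n2: {a,n} / ∅
  n3: {j,n} / {a}
  n4: {a,n} / {a}
  n5: {a,d} / ∅

Live sets:
  n0: in=∅ out={a,d}
  n1: in={a,d} out={a}
  n2: in=∅ out={a}
  n3: in={a} out=∅
  n4: in={a} out=∅
  n5: in=∅ out=∅

Interference:
  a — {d,i,n,z}
  d — {a,i,z}
  i — {a,d}
  j — ∅
  n — {a}
  z — {a,d}

Colouring:
  clique {a,d,i} ⇒ need ≥ 3
  assign a→r0 d→r1 i→r2 j→r0 n→r1 z→r2 — no edge inside a register ⇒ χ ≤ 3
  χ = 3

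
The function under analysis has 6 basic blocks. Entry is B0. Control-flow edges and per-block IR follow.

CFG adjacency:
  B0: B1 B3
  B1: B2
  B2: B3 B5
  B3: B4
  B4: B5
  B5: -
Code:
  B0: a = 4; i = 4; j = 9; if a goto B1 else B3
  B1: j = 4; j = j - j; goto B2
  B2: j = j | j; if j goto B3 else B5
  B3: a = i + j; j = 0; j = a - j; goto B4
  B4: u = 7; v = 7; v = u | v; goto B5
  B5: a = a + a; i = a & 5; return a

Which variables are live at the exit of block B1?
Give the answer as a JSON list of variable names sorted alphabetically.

Answer: ["a", "i", "j"]

Derivation:
Per-block:
  B0 def {a,i,j} use ∅
  B1 def {j} use ∅
  B2 def {j} use {j}
  B3 def {a,j} use {i,j}
  B4 def {u,v} use ∅
  B5 def {a,i} use {a}

Live sets:
  B0 li=∅ lo={a,i,j}
  B1 li={a,i} lo={a,i,j}
  B2 li={a,i,j} lo={a,i,j}
  B3 li={i,j} lo={a}
  B4 li={a} lo={a}
  B5 li={a} lo=∅

live-out(B1) = ["a", "i", "j"]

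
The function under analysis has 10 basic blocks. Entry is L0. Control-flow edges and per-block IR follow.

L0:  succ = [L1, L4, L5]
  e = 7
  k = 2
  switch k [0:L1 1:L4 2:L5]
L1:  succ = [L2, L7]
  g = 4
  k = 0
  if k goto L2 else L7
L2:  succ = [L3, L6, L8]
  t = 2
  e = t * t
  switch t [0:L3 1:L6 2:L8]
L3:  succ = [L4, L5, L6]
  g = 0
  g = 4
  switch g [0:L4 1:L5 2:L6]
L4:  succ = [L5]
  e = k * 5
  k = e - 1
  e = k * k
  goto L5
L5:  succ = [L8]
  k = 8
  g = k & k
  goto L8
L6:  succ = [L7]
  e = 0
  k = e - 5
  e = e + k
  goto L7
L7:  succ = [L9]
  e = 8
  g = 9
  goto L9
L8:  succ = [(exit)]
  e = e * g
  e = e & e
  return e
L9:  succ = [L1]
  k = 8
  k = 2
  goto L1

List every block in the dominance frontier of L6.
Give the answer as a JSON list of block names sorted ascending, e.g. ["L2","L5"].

Answer: ["L7"]

Working:
idom tree: L1←L0 L2←L1 L3←L2 L4←L0 L5←L0 L6←L2 L7←L1 L8←L0 L9←L7
Dom∩ at merges:
  L1: preds {L0,L9}: {L0} ∩ {L0,L1,L7,L9} = {L0}; idom=L0
  L4: preds {L0,L3}: {L0} ∩ {L0,L1,L2,L3} = {L0}; idom=L0
  L5: preds {L0,L3,L4}: {L0} ∩ {L0,L1,L2,L3} ∩ {L0,L4} = {L0}; idom=L0
  L6: preds {L2,L3}: {L0,L1,L2} ∩ {L0,L1,L2,L3} = {L0,L1,L2}; idom=L2
  L7: preds {L1,L6}: {L0,L1} ∩ {L0,L1,L2,L6} = {L0,L1}; idom=L1
  L8: preds {L2,L5}: {L0,L1,L2} ∩ {L0,L5} = {L0}; idom=L0

DF walk-up:
  join L1 pred L0: · stop@L0
  join L1 pred L9: L9→L7→L1 stop@L0
  join L4 pred L0: · stop@L0
  join L4 pred L3: L3→L2→L1 stop@L0
  join L5 pred L0: · stop@L0
  join L5 pred L3: L3→L2→L1 stop@L0
  join L5 pred L4: L4 stop@L0
  join L6 pred L2: · stop@L2
  join L6 pred L3: L3 stop@L2
  join L7 pred L1: · stop@L1
  join L7 pred L6: L6→L2 stop@L1
  join L8 pred L2: L2→L1 stop@L0
  join L8 pred L5: L5 stop@L0
  L0: DF=∅
  L1: DF={L1,L4,L5,L8}
  L2: DF={L4,L5,L7,L8}
  L3: DF={L4,L5,L6}
  L4: DF={L5}
  L5: DF={L8}
  L6: DF={L7}
  L7: DF={L1}
  L8: DF=∅
  L9: DF={L1}

DF(L6) = ["L7"]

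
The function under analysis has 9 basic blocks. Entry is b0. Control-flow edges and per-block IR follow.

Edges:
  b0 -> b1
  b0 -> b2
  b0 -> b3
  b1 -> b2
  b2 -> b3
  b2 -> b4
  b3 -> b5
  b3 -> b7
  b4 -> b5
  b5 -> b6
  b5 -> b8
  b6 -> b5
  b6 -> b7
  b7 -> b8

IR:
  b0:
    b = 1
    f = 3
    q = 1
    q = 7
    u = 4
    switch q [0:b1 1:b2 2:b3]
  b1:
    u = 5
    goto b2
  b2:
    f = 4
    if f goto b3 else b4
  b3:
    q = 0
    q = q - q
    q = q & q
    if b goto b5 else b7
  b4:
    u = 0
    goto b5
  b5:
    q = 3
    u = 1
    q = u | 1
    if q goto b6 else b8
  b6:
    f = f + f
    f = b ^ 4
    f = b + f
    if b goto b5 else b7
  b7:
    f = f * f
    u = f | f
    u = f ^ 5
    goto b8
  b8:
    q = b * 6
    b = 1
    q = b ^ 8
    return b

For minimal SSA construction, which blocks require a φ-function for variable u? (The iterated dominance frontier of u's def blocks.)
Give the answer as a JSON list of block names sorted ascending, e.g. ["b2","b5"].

Answer: ["b2", "b3", "b5", "b7", "b8"]

Derivation:
idom tree: b1←b0 b2←b0 b3←b0 b4←b2 b5←b0 b6←b5 b7←b0 b8←b0
Dom∩ at merges:
  b2: preds {b0,b1}: {b0} ∩ {b0,b1} = {b0}; idom=b0
  b3: preds {b0,b2}: {b0} ∩ {b0,b2} = {b0}; idom=b0
  b5: preds {b3,b4,b6}: {b0,b3} ∩ {b0,b2,b4} ∩ {b0,b5,b6} = {b0}; idom=b0
  b7: preds {b3,b6}: {b0,b3} ∩ {b0,b5,b6} = {b0}; idom=b0
  b8: preds {b5,b7}: {b0,b5} ∩ {b0,b7} = {b0}; idom=b0

DF walk-up:
  b2←b0: walk · to b0
  b2←b1: walk b1 to b0
  b3←b0: walk · to b0
  b3←b2: walk b2 to b0
  b5←b3: walk b3 to b0
  b5←b4: walk b4→b2 to b0
  b5←b6: walk b6→b5 to b0
  b7←b3: walk b3 to b0
  b7←b6: walk b6→b5 to b0
  b8←b5: walk b5 to b0
  b8←b7: walk b7 to b0
  b0 → ∅
  b1 → {b2}
  b2 → {b3,b5}
  b3 → {b5,b7}
  b4 → {b5}
  b5 → {b5,b7,b8}
  b6 → {b5,b7}
  b7 → {b8}
  b8 → ∅

φ for u: defs {b0,b1,b4,b5,b7}
  DF⁺ = {b2,b3,b5,b7,b8}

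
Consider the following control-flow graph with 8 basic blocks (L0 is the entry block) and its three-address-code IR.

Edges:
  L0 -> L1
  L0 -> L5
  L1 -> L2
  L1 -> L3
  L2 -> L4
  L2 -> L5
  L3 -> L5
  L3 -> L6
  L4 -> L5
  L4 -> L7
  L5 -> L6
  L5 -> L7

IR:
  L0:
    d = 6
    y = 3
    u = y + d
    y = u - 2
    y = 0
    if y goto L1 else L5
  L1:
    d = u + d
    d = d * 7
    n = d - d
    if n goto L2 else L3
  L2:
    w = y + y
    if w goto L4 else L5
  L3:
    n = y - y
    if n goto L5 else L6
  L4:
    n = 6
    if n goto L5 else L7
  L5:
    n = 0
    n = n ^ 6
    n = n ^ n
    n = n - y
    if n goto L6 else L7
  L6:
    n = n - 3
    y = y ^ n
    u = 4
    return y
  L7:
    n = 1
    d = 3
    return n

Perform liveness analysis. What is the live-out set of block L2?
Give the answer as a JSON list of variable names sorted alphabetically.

Answer: ["y"]

Derivation:
Block summaries:
  L0: def={d,u,y} ue=∅
  L1: def={d,n} ue={d,u}
  L2: def={w} ue={y}
  L3: def={n} ue={y}
  L4: def={n} ue=∅
  L5: def={n} ue={y}
  L6: def={n,u,y} ue={n,y}
  L7: def={d,n} ue=∅

Liveness:
  live L0: ∅→{d,u,y}
  live L1: {d,u,y}→{y}
  live L2: {y}→{y}
  live L3: {y}→{n,y}
  live L4: {y}→{y}
  live L5: {y}→{n,y}
  live L6: {n,y}→∅
  live L7: ∅→∅

live-out(L2) = ["y"]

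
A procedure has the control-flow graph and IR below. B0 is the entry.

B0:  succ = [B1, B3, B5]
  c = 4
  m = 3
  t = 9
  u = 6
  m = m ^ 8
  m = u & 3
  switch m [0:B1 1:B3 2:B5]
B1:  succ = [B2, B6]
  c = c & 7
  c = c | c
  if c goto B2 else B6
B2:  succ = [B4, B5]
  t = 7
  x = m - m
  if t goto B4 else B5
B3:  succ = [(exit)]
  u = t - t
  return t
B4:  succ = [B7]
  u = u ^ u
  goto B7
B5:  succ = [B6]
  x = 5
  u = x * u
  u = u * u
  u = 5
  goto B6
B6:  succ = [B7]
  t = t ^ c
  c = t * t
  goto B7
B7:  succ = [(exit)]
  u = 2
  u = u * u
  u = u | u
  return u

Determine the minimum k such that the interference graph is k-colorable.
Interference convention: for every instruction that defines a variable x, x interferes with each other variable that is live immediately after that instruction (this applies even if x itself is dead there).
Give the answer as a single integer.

Block summaries:
  B0: def={c,m,t,u} ue=∅
  B1: def={c} ue={c}
  B2: def={t,x} ue={m}
  B3: def={u} ue={t}
  B4: def={u} ue={u}
  B5: def={u,x} ue={u}
  B6: def={c,t} ue={c,t}
  B7: def={u} ue=∅

Backward fixpoint:
  B0 li=∅ lo={c,m,t,u}
  B1 li={c,m,t,u} lo={c,m,t,u}
  B2 li={c,m,u} lo={c,t,u}
  B3 li={t} lo=∅
  B4 li={u} lo=∅
  B5 li={c,t,u} lo={c,t}
  B6 li={c,t} lo=∅
  B7 li=∅ lo=∅

Conflict graph:
  c: {m,t,u,x}
  m: {c,t,u}
  t: {c,m,u,x}
  u: {c,m,t,x}
  x: {c,t,u}

Chromatic number:
  lower bound: {c,m,t,u} mutually conflict ⇒ χ ≥ 4
  4-colouring: c0={c}  c1={t}  c2={u}  c3={m,x}
  χ = 4

Answer: 4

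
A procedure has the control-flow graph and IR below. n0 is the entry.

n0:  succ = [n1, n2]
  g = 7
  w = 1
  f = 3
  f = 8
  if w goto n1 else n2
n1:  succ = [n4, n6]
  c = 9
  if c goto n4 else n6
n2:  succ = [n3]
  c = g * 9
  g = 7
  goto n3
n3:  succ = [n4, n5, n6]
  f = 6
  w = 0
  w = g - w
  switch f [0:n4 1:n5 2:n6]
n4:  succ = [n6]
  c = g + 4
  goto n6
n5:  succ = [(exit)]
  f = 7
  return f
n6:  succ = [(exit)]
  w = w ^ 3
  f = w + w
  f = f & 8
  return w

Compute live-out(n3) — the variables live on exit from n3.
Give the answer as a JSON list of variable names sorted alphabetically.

Block summaries:
  n0: {f,g,w} / ∅
  n1: {c} / ∅
  n2: {c,g} / {g}
  n3: {f,w} / {g}
  n4: {c} / {g}
  n5: {f} / ∅
  n6: {f,w} / {w}

Live sets:
  live n0: ∅→{g,w}
  live n1: {g,w}→{g,w}
  live n2: {g}→{g}
  live n3: {g}→{g,w}
  live n4: {g,w}→{w}
  live n5: ∅→∅
  live n6: {w}→∅

live-out(n3) = ["g", "w"]

Answer: ["g", "w"]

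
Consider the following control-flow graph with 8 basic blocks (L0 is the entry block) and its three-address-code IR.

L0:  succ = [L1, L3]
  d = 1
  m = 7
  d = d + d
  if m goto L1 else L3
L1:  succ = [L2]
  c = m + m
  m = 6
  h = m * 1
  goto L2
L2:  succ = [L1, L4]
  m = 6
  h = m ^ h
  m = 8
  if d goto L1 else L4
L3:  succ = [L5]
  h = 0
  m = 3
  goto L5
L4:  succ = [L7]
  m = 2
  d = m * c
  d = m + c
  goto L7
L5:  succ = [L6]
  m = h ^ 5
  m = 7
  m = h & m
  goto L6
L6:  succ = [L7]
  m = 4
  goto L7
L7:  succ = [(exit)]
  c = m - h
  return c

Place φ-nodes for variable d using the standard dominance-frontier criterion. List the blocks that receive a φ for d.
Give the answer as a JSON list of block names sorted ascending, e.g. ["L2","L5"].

idom tree: L1←L0 L2←L1 L3←L0 L4←L2 L5←L3 L6←L5 L7←L0
Dom at joins:
  L1: preds {L0,L2}: {L0} ∩ {L0,L1,L2} = {L0}; idom=L0
  L7: preds {L4,L6}: {L0,L1,L2,L4} ∩ {L0,L3,L5,L6} = {L0}; idom=L0

DF derivation:
  L1←L0: walk · to L0
  L1←L2: walk L2→L1 to L0
  L7←L4: walk L4→L2→L1 to L0
  L7←L6: walk L6→L5→L3 to L0
  L0: DF=∅
  L1: DF={L1,L7}
  L2: DF={L1,L7}
  L3: DF={L7}
  L4: DF={L7}
  L5: DF={L7}
  L6: DF={L7}
  L7: DF=∅

φ for d: defs {L0,L4}
  DF⁺ = {L7}

Answer: ["L7"]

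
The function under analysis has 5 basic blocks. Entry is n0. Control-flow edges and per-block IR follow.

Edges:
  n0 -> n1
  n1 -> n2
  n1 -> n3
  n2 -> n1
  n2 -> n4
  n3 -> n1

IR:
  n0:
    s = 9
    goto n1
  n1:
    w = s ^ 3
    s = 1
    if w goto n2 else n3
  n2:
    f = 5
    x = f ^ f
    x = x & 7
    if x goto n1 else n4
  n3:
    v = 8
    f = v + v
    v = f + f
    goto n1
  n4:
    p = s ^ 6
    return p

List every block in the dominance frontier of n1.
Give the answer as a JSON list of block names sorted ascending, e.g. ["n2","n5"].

idom tree: n1←n0 n2←n1 n3←n1 n4←n2
Dom at joins:
  n1: preds {n0,n2,n3}: {n0} ∩ {n0,n1,n2} ∩ {n0,n1,n3} = {n0}; idom=n0

Frontier:
  n1←n0: walk · to n0
  n1←n2: walk n2→n1 to n0
  n1←n3: walk n3→n1 to n0
  n0 → ∅
  n1 → {n1}
  n2 → {n1}
  n3 → {n1}
  n4 → ∅

DF(n1) = ["n1"]

Answer: ["n1"]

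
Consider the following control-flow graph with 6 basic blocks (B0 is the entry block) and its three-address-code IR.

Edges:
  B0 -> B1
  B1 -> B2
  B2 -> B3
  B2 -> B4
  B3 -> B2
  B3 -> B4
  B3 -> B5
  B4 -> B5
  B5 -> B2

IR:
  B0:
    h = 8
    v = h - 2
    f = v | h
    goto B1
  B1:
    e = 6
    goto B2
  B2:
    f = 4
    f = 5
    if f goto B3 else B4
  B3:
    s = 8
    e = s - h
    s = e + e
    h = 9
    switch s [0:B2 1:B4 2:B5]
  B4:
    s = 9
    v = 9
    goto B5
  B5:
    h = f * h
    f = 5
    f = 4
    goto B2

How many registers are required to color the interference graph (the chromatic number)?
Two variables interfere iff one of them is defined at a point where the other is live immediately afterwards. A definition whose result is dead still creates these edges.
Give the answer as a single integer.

Answer: 3

Working:
def/use:
  B0: {f,h,v} / ∅
  B1: {e} / ∅
  B2: {f} / ∅
  B3: {e,h,s} / {h}
  B4: {s,v} / ∅
  B5: {f,h} / {f,h}

Backward fixpoint:
  B0 li=∅ lo={h}
  B1 li={h} lo={h}
  B2 li={h} lo={f,h}
  B3 li={f,h} lo={f,h}
  B4 li={f,h} lo={f,h}
  B5 li={f,h} lo={h}

Interfere edges:
  e: {f,h}
  f: {e,h,s,v}
  h: {e,f,s,v}
  s: {f,h}
  v: {f,h}

Colouring:
  lower bound: {e,f,h} mutually conflict ⇒ χ ≥ 3
  assign e→R2 f→R0 h→R1 s→R2 v→R2 — no edge inside a register ⇒ χ ≤ 3
  χ = 3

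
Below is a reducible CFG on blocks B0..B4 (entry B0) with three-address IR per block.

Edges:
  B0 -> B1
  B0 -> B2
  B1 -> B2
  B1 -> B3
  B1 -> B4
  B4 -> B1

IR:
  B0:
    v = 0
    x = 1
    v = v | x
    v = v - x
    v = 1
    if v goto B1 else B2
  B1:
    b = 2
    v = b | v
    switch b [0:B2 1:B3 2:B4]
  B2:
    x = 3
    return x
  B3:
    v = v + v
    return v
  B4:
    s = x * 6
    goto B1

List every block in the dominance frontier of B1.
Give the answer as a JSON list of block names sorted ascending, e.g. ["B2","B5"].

Answer: ["B1", "B2"]

Derivation:
idom tree: B1←B0 B2←B0 B3←B1 B4←B1
Join-block Dom:
  B1: preds {B0,B4}: {B0} ∩ {B0,B1,B4} = {B0}; idom=B0
  B2: preds {B0,B1}: {B0} ∩ {B0,B1} = {B0}; idom=B0

DF derivation:
  B1←B0: walk · to B0
  B1←B4: walk B4→B1 to B0
  B2←B0: walk · to B0
  B2←B1: walk B1 to B0
  B0 → ∅
  B1 → {B1,B2}
  B2 → ∅
  B3 → ∅
  B4 → {B1}

DF(B1) = ["B1", "B2"]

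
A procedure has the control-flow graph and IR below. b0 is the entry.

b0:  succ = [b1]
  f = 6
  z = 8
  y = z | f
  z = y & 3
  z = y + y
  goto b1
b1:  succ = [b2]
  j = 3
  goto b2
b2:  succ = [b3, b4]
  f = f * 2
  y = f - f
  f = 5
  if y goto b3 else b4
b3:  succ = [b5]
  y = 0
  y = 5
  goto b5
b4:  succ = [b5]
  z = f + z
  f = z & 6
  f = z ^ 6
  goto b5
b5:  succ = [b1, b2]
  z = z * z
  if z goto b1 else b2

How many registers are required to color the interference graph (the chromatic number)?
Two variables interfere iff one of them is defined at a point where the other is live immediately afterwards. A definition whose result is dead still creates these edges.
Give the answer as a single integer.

Block summaries:
  b0: def={f,y,z} ue=∅
  b1: def={j} ue=∅
  b2: def={f,y} ue={f}
  b3: def={y} ue=∅
  b4: def={f,z} ue={f,z}
  b5: def={z} ue={z}

Liveness:
  b0: in=∅ out={f,z}
  b1: in={f,z} out={f,z}
  b2: in={f,z} out={f,z}
  b3: in={f,z} out={f,z}
  b4: in={f,z} out={f,z}
  b5: in={f,z} out={f,z}

Conflict graph:
  f — {j,y,z}
  j — {f,z}
  y — {f,z}
  z — {f,j,y}

Registers:
  lower bound: {f,j,z} mutually conflict ⇒ χ ≥ 3
  assign f→R0 j→R2 y→R2 z→R1 — no edge inside a register ⇒ χ ≤ 3
  χ = 3

Answer: 3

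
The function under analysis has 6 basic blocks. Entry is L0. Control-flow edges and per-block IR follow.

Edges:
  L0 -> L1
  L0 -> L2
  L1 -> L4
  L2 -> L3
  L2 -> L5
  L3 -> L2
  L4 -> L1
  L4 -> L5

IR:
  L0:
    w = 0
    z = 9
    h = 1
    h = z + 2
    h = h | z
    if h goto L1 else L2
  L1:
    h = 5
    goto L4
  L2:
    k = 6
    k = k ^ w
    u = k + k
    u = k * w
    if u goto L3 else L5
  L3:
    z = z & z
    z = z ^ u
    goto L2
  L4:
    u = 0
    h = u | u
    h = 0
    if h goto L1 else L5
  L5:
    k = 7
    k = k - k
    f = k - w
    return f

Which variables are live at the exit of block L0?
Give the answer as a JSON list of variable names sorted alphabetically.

Per-block:
  L0: {h,w,z} / ∅
  L1: {h} / ∅
  L2: {k,u} / {w}
  L3: {z} / {u,z}
  L4: {h,u} / ∅
  L5: {f,k} / {w}

Backward fixpoint:
  live L0: ∅→{w,z}
  live L1: {w}→{w}
  live L2: {w,z}→{u,w,z}
  live L3: {u,w,z}→{w,z}
  live L4: {w}→{w}
  live L5: {w}→∅

live-out(L0) = ["w", "z"]

Answer: ["w", "z"]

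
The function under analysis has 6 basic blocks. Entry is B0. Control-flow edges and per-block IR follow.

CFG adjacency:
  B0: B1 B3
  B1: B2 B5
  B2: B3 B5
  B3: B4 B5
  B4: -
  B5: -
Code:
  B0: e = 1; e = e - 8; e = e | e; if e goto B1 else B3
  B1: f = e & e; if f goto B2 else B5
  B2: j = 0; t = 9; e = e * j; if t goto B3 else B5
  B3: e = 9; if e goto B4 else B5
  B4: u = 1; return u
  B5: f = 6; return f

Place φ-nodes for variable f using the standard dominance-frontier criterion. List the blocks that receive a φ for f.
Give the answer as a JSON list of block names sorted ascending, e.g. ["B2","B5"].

Answer: ["B3", "B5"]

Analysis:
idom tree: B1←B0 B2←B1 B3←B0 B4←B3 B5←B0
Dom at joins:
  B3: preds {B0,B2}: {B0} ∩ {B0,B1,B2} = {B0}; idom=B0
  B5: preds {B1,B2,B3}: {B0,B1} ∩ {B0,B1,B2} ∩ {B0,B3} = {B0}; idom=B0

DF walk-up:
  join B3 pred B0: · stop@B0
  join B3 pred B2: B2→B1 stop@B0
  join B5 pred B1: B1 stop@B0
  join B5 pred B2: B2→B1 stop@B0
  join B5 pred B3: B3 stop@B0
  B0 → ∅
  B1 → {B3,B5}
  B2 → {B3,B5}
  B3 → {B5}
  B4 → ∅
  B5 → ∅

φ for f: defs {B1,B5}
  DF⁺ = {B3,B5}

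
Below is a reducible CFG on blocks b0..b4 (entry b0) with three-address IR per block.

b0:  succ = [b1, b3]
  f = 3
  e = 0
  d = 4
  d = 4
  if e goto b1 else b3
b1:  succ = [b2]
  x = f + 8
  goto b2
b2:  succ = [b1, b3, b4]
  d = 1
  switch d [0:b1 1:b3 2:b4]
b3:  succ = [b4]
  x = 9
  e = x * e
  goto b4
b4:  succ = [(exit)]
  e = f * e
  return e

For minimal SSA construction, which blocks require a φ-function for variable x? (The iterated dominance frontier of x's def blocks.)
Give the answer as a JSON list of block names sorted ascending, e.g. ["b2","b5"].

idom tree: b1←b0 b2←b1 b3←b0 b4←b0
Join-block Dom:
  b1: preds {b0,b2}: {b0} ∩ {b0,b1,b2} = {b0}; idom=b0
  b3: preds {b0,b2}: {b0} ∩ {b0,b1,b2} = {b0}; idom=b0
  b4: preds {b2,b3}: {b0,b1,b2} ∩ {b0,b3} = {b0}; idom=b0

DF derivation:
  join b1 pred b0: · stop@b0
  join b1 pred b2: b2→b1 stop@b0
  join b3 pred b0: · stop@b0
  join b3 pred b2: b2→b1 stop@b0
  join b4 pred b2: b2→b1 stop@b0
  join b4 pred b3: b3 stop@b0
  b0: DF=∅
  b1: DF={b1,b3,b4}
  b2: DF={b1,b3,b4}
  b3: DF={b4}
  b4: DF=∅

φ for x: defs {b1,b3}
  DF⁺ = {b1,b3,b4}

Answer: ["b1", "b3", "b4"]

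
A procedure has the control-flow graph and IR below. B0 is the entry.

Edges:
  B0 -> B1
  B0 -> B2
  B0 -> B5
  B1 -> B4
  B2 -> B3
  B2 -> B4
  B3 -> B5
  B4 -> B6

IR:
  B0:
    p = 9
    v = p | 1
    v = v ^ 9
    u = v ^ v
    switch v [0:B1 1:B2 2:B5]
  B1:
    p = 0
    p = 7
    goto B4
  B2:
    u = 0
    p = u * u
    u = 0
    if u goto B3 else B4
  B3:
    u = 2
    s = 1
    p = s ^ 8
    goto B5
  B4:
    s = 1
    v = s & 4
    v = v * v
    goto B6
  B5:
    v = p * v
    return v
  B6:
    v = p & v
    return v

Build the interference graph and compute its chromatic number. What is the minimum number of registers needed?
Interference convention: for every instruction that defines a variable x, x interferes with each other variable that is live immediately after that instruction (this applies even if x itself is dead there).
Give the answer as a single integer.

Answer: 3

Derivation:
def/use:
  B0 def {p,u,v} use ∅
  B1 def {p} use ∅
  B2 def {p,u} use ∅
  B3 def {p,s,u} use ∅
  B4 def {s,v} use ∅
  B5 def {v} use {p,v}
  B6 def {v} use {p,v}

Backward fixpoint:
  B0: in=∅ out={p,v}
  B1: in=∅ out={p}
  B2: in={v} out={p,v}
  B3: in={v} out={p,v}
  B4: in={p} out={p,v}
  B5: in={p,v} out=∅
  B6: in={p,v} out=∅

Conflict graph:
  p↔{s,u,v}
  s↔{p,v}
  u↔{p,v}
  v↔{p,s,u}

Chromatic number:
  lower bound: {p,s,v} mutually conflict ⇒ χ ≥ 3
  3-colouring: c0={p}  c1={v}  c2={s,u}
  χ = 3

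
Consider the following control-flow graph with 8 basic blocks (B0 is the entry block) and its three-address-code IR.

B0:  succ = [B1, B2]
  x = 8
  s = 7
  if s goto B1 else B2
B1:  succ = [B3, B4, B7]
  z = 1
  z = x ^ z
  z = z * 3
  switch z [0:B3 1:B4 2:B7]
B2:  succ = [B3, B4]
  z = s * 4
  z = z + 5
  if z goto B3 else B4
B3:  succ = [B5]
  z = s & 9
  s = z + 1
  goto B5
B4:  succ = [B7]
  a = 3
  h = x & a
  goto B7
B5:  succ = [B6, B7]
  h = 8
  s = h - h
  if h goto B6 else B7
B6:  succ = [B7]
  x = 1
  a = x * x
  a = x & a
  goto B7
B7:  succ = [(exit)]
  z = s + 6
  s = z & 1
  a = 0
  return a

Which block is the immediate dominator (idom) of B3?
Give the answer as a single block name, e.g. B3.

idom tree: B1←B0 B2←B0 B3←B0 B4←B0 B5←B3 B6←B5 B7←B0
Dom at joins:
  B3: preds {B1,B2}: {B0,B1} ∩ {B0,B2} = {B0}; idom=B0
  B4: preds {B1,B2}: {B0,B1} ∩ {B0,B2} = {B0}; idom=B0
  B7: preds {B1,B4,B5,B6}: {B0,B1} ∩ {B0,B4} ∩ {B0,B3,B5} ∩ {B0,B3,B5,B6} = {B0}; idom=B0

idom(B3) = B0

Answer: B0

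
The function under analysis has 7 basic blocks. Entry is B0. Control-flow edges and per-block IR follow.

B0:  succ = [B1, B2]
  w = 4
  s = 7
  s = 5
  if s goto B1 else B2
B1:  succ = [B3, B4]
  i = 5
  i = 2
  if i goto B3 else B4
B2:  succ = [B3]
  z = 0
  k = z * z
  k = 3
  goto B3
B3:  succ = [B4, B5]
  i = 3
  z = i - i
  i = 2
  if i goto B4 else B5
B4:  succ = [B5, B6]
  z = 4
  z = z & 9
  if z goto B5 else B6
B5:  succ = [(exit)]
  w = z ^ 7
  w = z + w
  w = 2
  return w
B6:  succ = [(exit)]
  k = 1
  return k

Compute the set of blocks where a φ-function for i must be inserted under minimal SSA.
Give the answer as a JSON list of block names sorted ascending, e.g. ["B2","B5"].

Answer: ["B3", "B4", "B5"]

Analysis:
idom tree: B1←B0 B2←B0 B3←B0 B4←B0 B5←B0 B6←B4
Dom at joins:
  B3: preds {B1,B2}: {B0,B1} ∩ {B0,B2} = {B0}; idom=B0
  B4: preds {B1,B3}: {B0,B1} ∩ {B0,B3} = {B0}; idom=B0
  B5: preds {B3,B4}: {B0,B3} ∩ {B0,B4} = {B0}; idom=B0

Frontier:
  join B3 pred B1: B1 stop@B0
  join B3 pred B2: B2 stop@B0
  join B4 pred B1: B1 stop@B0
  join B4 pred B3: B3 stop@B0
  join B5 pred B3: B3 stop@B0
  join B5 pred B4: B4 stop@B0
  B0 → ∅
  B1 → {B3,B4}
  B2 → {B3}
  B3 → {B4,B5}
  B4 → {B5}
  B5 → ∅
  B6 → ∅

φ for i: defs {B1,B3}
  DF⁺ = {B3,B4,B5}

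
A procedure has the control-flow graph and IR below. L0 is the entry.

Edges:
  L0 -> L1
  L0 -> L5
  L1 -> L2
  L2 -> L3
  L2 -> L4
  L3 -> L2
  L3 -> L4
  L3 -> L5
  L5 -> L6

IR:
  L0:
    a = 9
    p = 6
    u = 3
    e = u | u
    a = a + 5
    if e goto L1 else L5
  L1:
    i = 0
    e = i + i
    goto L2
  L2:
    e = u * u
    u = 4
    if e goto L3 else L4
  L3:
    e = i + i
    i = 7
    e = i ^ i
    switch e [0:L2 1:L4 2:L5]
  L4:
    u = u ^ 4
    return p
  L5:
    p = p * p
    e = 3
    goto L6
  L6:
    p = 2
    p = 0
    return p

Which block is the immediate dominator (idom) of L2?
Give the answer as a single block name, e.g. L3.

idom tree: L1←L0 L2←L1 L3←L2 L4←L2 L5←L0 L6←L5
Dom at joins:
  L2: preds {L1,L3}: {L0,L1} ∩ {L0,L1,L2,L3} = {L0,L1}; idom=L1
  L4: preds {L2,L3}: {L0,L1,L2} ∩ {L0,L1,L2,L3} = {L0,L1,L2}; idom=L2
  L5: preds {L0,L3}: {L0} ∩ {L0,L1,L2,L3} = {L0}; idom=L0

idom(L2) = L1

Answer: L1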